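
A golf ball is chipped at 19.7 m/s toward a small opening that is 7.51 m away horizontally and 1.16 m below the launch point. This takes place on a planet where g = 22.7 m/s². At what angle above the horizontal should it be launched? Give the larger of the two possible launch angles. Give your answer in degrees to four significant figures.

Trajectory: y = x tanθ − g x² (1 + tan²θ)/(2v₀²). With x = 7.51, y = −1.16, v₀ = 19.7, g = 22.7:
1.649 tan²θ − 7.51 tanθ + (0.4895) = 0.
tanθ = [7.51 ± √(7.51² − 4 × 1.649 × (0.4895))] / (2 × 1.649) = (7.51 ± 7.292) / 3.299, giving tanθ = 0.06614 or 4.487.
θ = 3.784° or 77.44°; the larger is 77.44°.

77.44°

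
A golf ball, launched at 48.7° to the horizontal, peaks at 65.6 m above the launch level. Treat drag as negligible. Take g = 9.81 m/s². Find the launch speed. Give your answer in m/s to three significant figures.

47.8 m/s

At the peak v_y = 0, so v_y0 = √(2gH) = √(2 × 9.81 × 65.6) = 35.88 m/s.
v_y0 = v₀ sin θ ⇒ v₀ = 35.88 / sin 48.7° = 47.75 m/s.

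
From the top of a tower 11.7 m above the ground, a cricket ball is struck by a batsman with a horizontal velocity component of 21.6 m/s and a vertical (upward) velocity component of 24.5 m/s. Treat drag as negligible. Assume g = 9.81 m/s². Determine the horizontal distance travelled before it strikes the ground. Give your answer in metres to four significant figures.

117.4 m

The projectile lands when y = 11.7 + (24.50) t − ½·9.81·t² = 0. Positive root: t = (24.50 + √(24.50² + 2·9.81·11.7)) / 9.81 = (24.50 + 28.81) / 9.81 = 5.434 s.
Horizontal distance: R = vₓ t = 21.60 × 5.434 = 117.4 m.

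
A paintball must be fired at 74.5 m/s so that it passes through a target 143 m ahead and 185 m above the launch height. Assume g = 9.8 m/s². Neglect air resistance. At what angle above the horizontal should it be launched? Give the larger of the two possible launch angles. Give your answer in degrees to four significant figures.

Trajectory: y = x tanθ − g x² (1 + tan²θ)/(2v₀²). With x = 143, y = 185, v₀ = 74.5, g = 9.80:
18.05 tan²θ − 143 tanθ + (203.1) = 0.
tanθ = [143 ± √(143² − 4 × 18.05 × (203.1))] / (2 × 18.05) = (143 ± 76.07) / 36.11, giving tanθ = 1.854 or 6.067.
θ = 61.66° or 80.64°; the larger is 80.64°.

80.64°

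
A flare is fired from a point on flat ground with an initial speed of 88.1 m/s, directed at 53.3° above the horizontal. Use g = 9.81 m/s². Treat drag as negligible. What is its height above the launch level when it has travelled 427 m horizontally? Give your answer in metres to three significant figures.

vₓ = 88.10 cos 53.3° = 52.65 m/s; v_y0 = 88.10 sin 53.3° = 70.64 m/s.
Time to reach x = 427 m: t = x/vₓ = 427/52.65 = 8.110 s.
Height: y = v_y0 t − ½ g t² = 70.64 × 8.110 − 4.905 × 8.110² = 572.9 − 322.6 = 250.2 m.

250 m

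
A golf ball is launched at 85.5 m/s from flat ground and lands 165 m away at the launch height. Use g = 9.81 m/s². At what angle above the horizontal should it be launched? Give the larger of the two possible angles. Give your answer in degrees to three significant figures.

Level-ground range R = v₀² sin(2θ)/g ⇒ sin(2θ) = gR/v₀² = 9.81 × 165 / 85.5² = 0.2214.
2θ = 12.79° or 180° − 12.79° = 167.2°, so θ = 6.396° or 83.60°.
The larger angle is 83.60°.

83.6°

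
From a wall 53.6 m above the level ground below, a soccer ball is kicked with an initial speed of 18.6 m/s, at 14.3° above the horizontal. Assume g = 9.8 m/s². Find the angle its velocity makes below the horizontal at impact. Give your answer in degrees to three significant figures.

61.2°

Resolve: vₓ = 18.60 cos 14.3° = 18.02 m/s and v_y0 = 18.60 sin 14.3° = 4.594 m/s.
The projectile lands when y = 53.6 + (4.594) t − ½·9.80·t² = 0. Positive root: t = (4.594 + √(4.594² + 2·9.80·53.6)) / 9.80 = (4.594 + 32.74) / 9.80 = 3.809 s.
At impact: v_y = v_y0 − g t = −32.74 m/s; vₓ = 18.02 m/s.
Angle below horizontal: arctan(|v_y|/vₓ) = arctan(32.74/18.02) = 61.16°.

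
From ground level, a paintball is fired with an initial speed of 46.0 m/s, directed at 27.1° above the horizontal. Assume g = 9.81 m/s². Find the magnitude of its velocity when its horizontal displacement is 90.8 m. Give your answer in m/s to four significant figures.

40.96 m/s

Resolve: vₓ = 46.00 cos 27.1° = 40.95 m/s and v_y0 = 46.00 sin 27.1° = 20.96 m/s.
At x = 90.8 m, t = x/vₓ = 90.8/40.95 = 2.217 s.
Vertical velocity there: v_y = v_y0 − g t = 20.96 − 9.81 × 2.217 = −0.7971 m/s.
Speed: √(vₓ² + v_y²) = √(40.95² + 0.7971²) = 40.96 m/s.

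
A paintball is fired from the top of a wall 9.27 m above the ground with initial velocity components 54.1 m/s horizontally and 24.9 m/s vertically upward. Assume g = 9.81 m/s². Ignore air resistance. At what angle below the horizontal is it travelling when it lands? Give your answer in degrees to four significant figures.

27.63°

With up positive and y = 0 at the ground: y(t) = 9.27 + (24.90) t − 4.905 t². Setting y = 0 and taking the positive root: t = [24.90 + √(24.90² + 2·9.81·9.27)] / 9.81 = (24.90 + 28.32) / 9.81 = 5.425 s.
At impact: v_y = v_y0 − g t = −28.32 m/s; vₓ = 54.10 m/s.
Angle below horizontal: arctan(|v_y|/vₓ) = arctan(28.32/54.10) = 27.63°.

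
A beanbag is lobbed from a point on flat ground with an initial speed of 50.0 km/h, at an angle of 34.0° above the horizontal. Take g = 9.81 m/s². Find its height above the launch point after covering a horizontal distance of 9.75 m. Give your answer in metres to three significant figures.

Convert: 50.0 km/h = 50.0/3.6 = 13.89 m/s.
Components: vₓ = 13.89 cos 34.0° = 11.51 m/s, v_y0 = 13.89 sin 34.0° = 7.767 m/s.
Time to reach x = 9.75 m: t = x/vₓ = 9.75/11.51 = 0.8468 s.
Height: y = v_y0 t − ½ g t² = 7.767 × 0.8468 − 4.905 × 0.8468² = 6.576 − 3.517 = 3.060 m.

3.06 m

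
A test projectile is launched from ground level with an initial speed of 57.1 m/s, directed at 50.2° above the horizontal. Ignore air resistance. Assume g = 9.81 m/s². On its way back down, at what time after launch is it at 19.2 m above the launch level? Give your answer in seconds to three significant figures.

vₓ = 57.10 cos 50.2° = 36.55 m/s; v_y0 = 57.10 sin 50.2° = 43.87 m/s.
Require v_y0 t − ½ g t² = 19.2, i.e. 4.905 t² − 43.87 t + 19.2 = 0.
t = [43.87 ± √(43.87² − 2·9.81·19.2)] / 9.81 = (43.87 ± 39.34) / 9.81, so t = 0.4615 s or t = 8.482 s.
The descending-branch root is 8.482 s.

8.48 s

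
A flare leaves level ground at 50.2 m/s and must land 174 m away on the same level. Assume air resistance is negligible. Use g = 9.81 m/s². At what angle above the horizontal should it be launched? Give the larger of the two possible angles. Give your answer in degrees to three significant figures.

68.7°

From R = (v₀²/g) sin 2θ: sin 2θ = 9.81 × 174 / 2520.0 = 0.6773.
2θ = 42.64° or 180° − 42.64° = 137.4°, so θ = 21.32° or 68.68°.
The larger angle is 68.68°.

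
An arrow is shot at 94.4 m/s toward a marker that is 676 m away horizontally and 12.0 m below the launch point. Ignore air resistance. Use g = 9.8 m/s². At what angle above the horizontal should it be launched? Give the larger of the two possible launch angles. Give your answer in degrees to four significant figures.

66.23°

Trajectory: y = x tanθ − g x² (1 + tan²θ)/(2v₀²). With x = 676, y = −12.0, v₀ = 94.4, g = 9.80:
251.3 tan²θ − 676 tanθ + (239.3) = 0.
tanθ = [676 ± √(676² − 4 × 251.3 × (239.3))] / (2 × 251.3) = (676 ± 465.3) / 502.5, giving tanθ = 0.4193 or 2.271.
θ = 22.75° or 66.23°; the larger is 66.23°.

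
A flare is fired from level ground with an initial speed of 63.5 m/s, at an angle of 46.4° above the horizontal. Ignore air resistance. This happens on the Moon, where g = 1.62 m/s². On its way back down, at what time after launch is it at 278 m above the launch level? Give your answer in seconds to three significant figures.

Horizontal component vₓ = 63.50 cos 46.4° = 43.79 m/s; vertical v_y0 = 63.50 sin 46.4° = 45.98 m/s.
Set y = v_y0 t − ½ g t² = 278: 0.8100 t² − 45.98 t + 278 = 0.
Quadratic formula: t = (45.98 ± √1213.9) / 1.62 = (45.98 ± 34.84) / 1.62 → t = 6.879 s or 49.89 s.
The descending-branch root is 49.89 s.

49.9 s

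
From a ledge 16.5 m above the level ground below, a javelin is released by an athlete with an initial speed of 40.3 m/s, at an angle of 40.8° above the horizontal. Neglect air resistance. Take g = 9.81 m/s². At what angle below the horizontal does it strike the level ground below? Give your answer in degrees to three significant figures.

46.3°

Resolve: vₓ = 40.30 cos 40.8° = 30.51 m/s and v_y0 = 40.30 sin 40.8° = 26.33 m/s.
The projectile lands when y = 16.5 + (26.33) t − ½·9.81·t² = 0. Positive root: t = (26.33 + √(26.33² + 2·9.81·16.5)) / 9.81 = (26.33 + 31.89) / 9.81 = 5.935 s.
At impact: v_y = v_y0 − g t = −31.89 m/s; vₓ = 30.51 m/s.
Angle below horizontal: arctan(|v_y|/vₓ) = arctan(31.89/30.51) = 46.27°.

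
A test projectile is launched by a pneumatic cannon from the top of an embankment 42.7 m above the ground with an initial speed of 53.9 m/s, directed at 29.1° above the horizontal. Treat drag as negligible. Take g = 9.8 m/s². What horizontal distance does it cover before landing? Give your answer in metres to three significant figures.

314 m

vₓ = 53.90 cos 29.1° = 47.10 m/s; v_y0 = 53.90 sin 29.1° = 26.21 m/s.
Vertical motion (up positive, ground at y = 0): 4.900 t² − (26.21) t − 42.7 = 0, so t = (26.21 + √(26.21² + 2·9.80·42.7)) / 9.80 = (26.21 + 39.04) / 9.80 = 6.658 s.
Horizontal distance: R = vₓ t = 47.10 × 6.658 = 313.6 m.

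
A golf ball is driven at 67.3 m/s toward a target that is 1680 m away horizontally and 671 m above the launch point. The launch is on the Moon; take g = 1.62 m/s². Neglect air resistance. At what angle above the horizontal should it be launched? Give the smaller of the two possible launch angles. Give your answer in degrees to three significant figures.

Trajectory: y = x tanθ − g x² (1 + tan²θ)/(2v₀²). With x = 1680, y = 671, v₀ = 67.3, g = 1.62:
504.7 tan²θ − 1680 tanθ + (1176) = 0.
tanθ = [1680 ± √(1680² − 4 × 504.7 × (1176))] / (2 × 504.7) = (1680 ± 669.8) / 1009, giving tanθ = 1.001 or 2.328.
θ = 45.02° or 66.75°; the smaller is 45.02°.

45.0°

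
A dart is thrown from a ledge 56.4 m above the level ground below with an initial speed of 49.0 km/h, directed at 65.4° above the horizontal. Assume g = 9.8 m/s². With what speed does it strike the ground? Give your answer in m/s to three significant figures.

Convert: 49.0 km/h = 49.0/3.6 = 13.61 m/s.
vₓ = 13.61 cos 65.4° = 5.666 m/s; v_y0 = 13.61 sin 65.4° = 12.38 m/s.
With up positive and y = 0 at the ground: y(t) = 56.4 + (12.38) t − 4.900 t². Setting y = 0 and taking the positive root: t = [12.38 + √(12.38² + 2·9.80·56.4)] / 9.80 = (12.38 + 35.48) / 9.80 = 4.883 s.
Vertical velocity at impact: v_y = v_y0 − g t = 12.38 − 9.80 × 4.883 = −35.48 m/s.
Speed: |v| = √(vₓ² + v_y²) = √(5.666² + 35.48²) = 35.93 m/s.

35.9 m/s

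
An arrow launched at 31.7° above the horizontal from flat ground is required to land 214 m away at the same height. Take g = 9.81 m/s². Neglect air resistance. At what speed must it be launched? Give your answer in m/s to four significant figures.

48.45 m/s

On level ground R = v₀² sin 2θ / g ⇒ v₀ = √(gR / sin 2θ).
v₀ = √(9.81 × 214 / sin 63.40°) = √(2099 / 0.8942) = √2347.8 = 48.45 m/s.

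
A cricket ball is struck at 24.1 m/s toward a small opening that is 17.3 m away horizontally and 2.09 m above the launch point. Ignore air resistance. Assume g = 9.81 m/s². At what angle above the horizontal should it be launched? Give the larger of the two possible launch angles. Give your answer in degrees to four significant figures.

Trajectory: y = x tanθ − g x² (1 + tan²θ)/(2v₀²). With x = 17.3, y = 2.09, v₀ = 24.1, g = 9.81:
2.528 tan²θ − 17.3 tanθ + (4.618) = 0.
tanθ = [17.3 ± √(17.3² − 4 × 2.528 × (4.618))] / (2 × 2.528) = (17.3 ± 15.89) / 5.055, giving tanθ = 0.2782 or 6.566.
θ = 15.55° or 81.34°; the larger is 81.34°.

81.34°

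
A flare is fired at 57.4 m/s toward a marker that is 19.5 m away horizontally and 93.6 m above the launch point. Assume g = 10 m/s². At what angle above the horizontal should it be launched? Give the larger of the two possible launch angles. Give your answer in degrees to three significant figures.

88.0°

Trajectory: y = x tanθ − g x² (1 + tan²θ)/(2v₀²). With x = 19.5, y = 93.6, v₀ = 57.4, g = 10.0:
0.5771 tan²θ − 19.5 tanθ + (94.18) = 0.
tanθ = [19.5 ± √(19.5² − 4 × 0.5771 × (94.18))] / (2 × 0.5771) = (19.5 ± 12.76) / 1.154, giving tanθ = 5.838 or 27.95.
θ = 80.28° or 87.95°; the larger is 87.95°.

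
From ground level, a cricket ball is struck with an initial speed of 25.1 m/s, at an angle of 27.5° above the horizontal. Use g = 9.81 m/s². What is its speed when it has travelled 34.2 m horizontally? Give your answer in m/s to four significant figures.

22.53 m/s

Horizontal component vₓ = 25.10 cos 27.5° = 22.26 m/s; vertical v_y0 = 25.10 sin 27.5° = 11.59 m/s.
x = vₓ t ⇒ t = 34.2/22.26 = 1.536 s.
Vertical velocity there: v_y = v_y0 − g t = 11.59 − 9.81 × 1.536 = −3.479 m/s.
Speed: √(vₓ² + v_y²) = √(22.26² + 3.479²) = 22.53 m/s.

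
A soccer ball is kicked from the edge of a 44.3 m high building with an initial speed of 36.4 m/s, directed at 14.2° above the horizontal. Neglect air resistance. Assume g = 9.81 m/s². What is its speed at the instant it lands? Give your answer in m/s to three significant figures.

46.8 m/s

vₓ = 36.40 cos 14.2° = 35.29 m/s; v_y0 = 36.40 sin 14.2° = 8.929 m/s.
With up positive and y = 0 at the ground: y(t) = 44.3 + (8.929) t − 4.905 t². Setting y = 0 and taking the positive root: t = [8.929 + √(8.929² + 2·9.81·44.3)] / 9.81 = (8.929 + 30.80) / 9.81 = 4.050 s.
Vertical velocity at impact: v_y = v_y0 − g t = 8.929 − 9.81 × 4.050 = −30.80 m/s.
Speed: |v| = √(vₓ² + v_y²) = √(35.29² + 30.80²) = 46.84 m/s.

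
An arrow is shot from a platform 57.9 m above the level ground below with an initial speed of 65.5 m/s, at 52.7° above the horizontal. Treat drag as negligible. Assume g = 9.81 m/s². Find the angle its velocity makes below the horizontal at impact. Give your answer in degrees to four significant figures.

57.40°

Horizontal component vₓ = 65.50 cos 52.7° = 39.69 m/s; vertical v_y0 = 65.50 sin 52.7° = 52.10 m/s.
The projectile lands when y = 57.9 + (52.10) t − ½·9.81·t² = 0. Positive root: t = (52.10 + √(52.10² + 2·9.81·57.9)) / 9.81 = (52.10 + 62.05) / 9.81 = 11.64 s.
At impact: v_y = v_y0 − g t = −62.05 m/s; vₓ = 39.69 m/s.
Angle below horizontal: arctan(|v_y|/vₓ) = arctan(62.05/39.69) = 57.40°.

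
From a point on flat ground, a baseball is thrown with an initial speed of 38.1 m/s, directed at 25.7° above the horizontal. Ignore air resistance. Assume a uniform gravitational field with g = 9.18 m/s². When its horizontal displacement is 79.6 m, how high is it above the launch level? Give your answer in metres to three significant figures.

13.6 m

Resolve: vₓ = 38.10 cos 25.7° = 34.33 m/s and v_y0 = 38.10 sin 25.7° = 16.52 m/s.
At x = 79.6 m, t = x/vₓ = 79.6/34.33 = 2.319 s.
Height: y = v_y0 t − ½ g t² = 16.52 × 2.319 − 4.590 × 2.319² = 38.31 − 24.68 = 13.63 m.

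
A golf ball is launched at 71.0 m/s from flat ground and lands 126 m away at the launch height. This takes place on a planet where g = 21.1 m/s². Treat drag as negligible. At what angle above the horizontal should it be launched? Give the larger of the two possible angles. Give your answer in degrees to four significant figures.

From R = (v₀²/g) sin 2θ: sin 2θ = 21.1 × 126 / 5041.0 = 0.5274.
2θ = 31.83° or 180° − 31.83° = 148.2°, so θ = 15.91° or 74.09°.
The larger angle is 74.09°.

74.09°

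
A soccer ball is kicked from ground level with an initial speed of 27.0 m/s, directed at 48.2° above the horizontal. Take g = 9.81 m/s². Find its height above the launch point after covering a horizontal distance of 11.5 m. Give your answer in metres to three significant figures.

Resolve: vₓ = 27.00 cos 48.2° = 18.00 m/s and v_y0 = 27.00 sin 48.2° = 20.13 m/s.
At x = 11.5 m, t = x/vₓ = 11.5/18.00 = 0.6390 s.
Height: y = v_y0 t − ½ g t² = 20.13 × 0.6390 − 4.905 × 0.6390² = 12.86 − 2.003 = 10.86 m.

10.9 m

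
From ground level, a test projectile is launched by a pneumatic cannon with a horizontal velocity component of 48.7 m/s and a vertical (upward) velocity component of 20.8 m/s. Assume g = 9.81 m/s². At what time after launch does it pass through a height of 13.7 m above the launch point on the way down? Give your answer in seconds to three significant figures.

Height y(t) = 20.80 t − 4.905 t² = 13.7 gives 4.905 t² − 20.80 t + 13.7 = 0.
Quadratic formula: t = (20.80 ± √163.85) / 9.81 = (20.80 ± 12.80) / 9.81 → t = 0.8155 s or 3.425 s.
The descending-branch root is 3.425 s.

3.43 s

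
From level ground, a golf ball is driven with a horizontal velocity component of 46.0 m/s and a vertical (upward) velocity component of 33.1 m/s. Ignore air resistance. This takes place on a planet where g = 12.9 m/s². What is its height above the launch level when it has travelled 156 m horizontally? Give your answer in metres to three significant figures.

Time to reach x = 156 m: t = x/vₓ = 156/46.00 = 3.391 s.
Height: y = v_y0 t − ½ g t² = 33.10 × 3.391 − 6.450 × 3.391² = 112.3 − 74.18 = 38.07 m.

38.1 m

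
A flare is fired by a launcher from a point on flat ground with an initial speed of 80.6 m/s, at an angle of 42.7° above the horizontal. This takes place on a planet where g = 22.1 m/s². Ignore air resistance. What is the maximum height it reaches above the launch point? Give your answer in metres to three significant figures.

Resolve: vₓ = 80.60 cos 42.7° = 59.23 m/s and v_y0 = 80.60 sin 42.7° = 54.66 m/s.
Maximum height: H = v_y0² / (2g) = 54.66² / (2 × 22.1) = 67.59 m.

67.6 m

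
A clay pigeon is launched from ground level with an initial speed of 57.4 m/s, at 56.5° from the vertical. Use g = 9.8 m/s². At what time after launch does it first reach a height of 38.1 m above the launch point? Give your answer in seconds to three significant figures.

1.60 s

Components: vₓ = 57.40 sin 56.5° = 47.87 m/s, v_y0 = 57.40 cos 56.5° = 31.68 m/s.
Height y(t) = 31.68 t − 4.900 t² = 38.1 gives 4.900 t² − 31.68 t + 38.1 = 0.
t = [31.68 ± √(31.68² − 2·9.80·38.1)] / 9.80 = (31.68 ± 16.03) / 9.80, so t = 1.597 s or t = 4.868 s.
The first (ascending) time is 1.597 s.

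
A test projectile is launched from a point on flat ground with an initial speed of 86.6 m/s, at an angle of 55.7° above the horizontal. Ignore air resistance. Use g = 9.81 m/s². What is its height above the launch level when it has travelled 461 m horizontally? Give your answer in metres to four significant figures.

238.1 m

Horizontal component vₓ = 86.60 cos 55.7° = 48.80 m/s; vertical v_y0 = 86.60 sin 55.7° = 71.54 m/s.
Time to reach x = 461 m: t = x/vₓ = 461/48.80 = 9.446 s.
Height: y = v_y0 t − ½ g t² = 71.54 × 9.446 − 4.905 × 9.446² = 675.8 − 437.7 = 238.1 m.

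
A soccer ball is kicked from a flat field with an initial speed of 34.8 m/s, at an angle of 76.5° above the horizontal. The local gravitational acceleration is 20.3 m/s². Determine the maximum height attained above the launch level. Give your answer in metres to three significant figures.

Resolve: vₓ = 34.80 cos 76.5° = 8.124 m/s and v_y0 = 34.80 sin 76.5° = 33.84 m/s.
Peak height H = v_y0² / (2g) = 1145.0 / 40.60 = 28.20 m.

28.2 m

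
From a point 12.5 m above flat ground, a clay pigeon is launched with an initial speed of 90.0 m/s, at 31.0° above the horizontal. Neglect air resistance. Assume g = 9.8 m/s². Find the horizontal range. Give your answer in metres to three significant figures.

Components: vₓ = 90.00 cos 31.0° = 77.15 m/s, v_y0 = 90.00 sin 31.0° = 46.35 m/s.
With up positive and y = 0 at the ground: y(t) = 12.5 + (46.35) t − 4.900 t². Setting y = 0 and taking the positive root: t = [46.35 + √(46.35² + 2·9.80·12.5)] / 9.80 = (46.35 + 48.92) / 9.80 = 9.722 s.
Horizontal distance: R = vₓ t = 77.15 × 9.722 = 750.0 m.

750 m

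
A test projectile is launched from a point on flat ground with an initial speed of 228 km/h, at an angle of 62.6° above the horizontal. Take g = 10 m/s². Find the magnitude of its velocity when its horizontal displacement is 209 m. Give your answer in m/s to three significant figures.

33.0 m/s

Convert: 228 km/h = 228/3.6 = 63.33 m/s.
Horizontal component vₓ = 63.33 cos 62.6° = 29.15 m/s; vertical v_y0 = 63.33 sin 62.6° = 56.23 m/s.
At x = 209 m, t = x/vₓ = 209/29.15 = 7.171 s.
Vertical velocity there: v_y = v_y0 − g t = 56.23 − 10.0 × 7.171 = −15.48 m/s.
Speed: √(vₓ² + v_y²) = √(29.15² + 15.48²) = 33.00 m/s.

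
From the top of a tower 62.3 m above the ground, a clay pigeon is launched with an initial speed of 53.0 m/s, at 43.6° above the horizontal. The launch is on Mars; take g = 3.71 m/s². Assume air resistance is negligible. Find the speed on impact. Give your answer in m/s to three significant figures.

Resolve: vₓ = 53.00 cos 43.6° = 38.38 m/s and v_y0 = 53.00 sin 43.6° = 36.55 m/s.
The projectile lands when y = 62.3 + (36.55) t − ½·3.71·t² = 0. Positive root: t = (36.55 + √(36.55² + 2·3.71·62.3)) / 3.71 = (36.55 + 42.40) / 3.71 = 21.28 s.
Vertical velocity at impact: v_y = v_y0 − g t = 36.55 − 3.71 × 21.28 = −42.40 m/s.
Speed: |v| = √(vₓ² + v_y²) = √(38.38² + 42.40²) = 57.19 m/s.

57.2 m/s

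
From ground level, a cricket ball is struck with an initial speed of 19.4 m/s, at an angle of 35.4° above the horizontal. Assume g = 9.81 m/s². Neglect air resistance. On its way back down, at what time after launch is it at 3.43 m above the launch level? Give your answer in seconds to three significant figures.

1.93 s

Resolve: vₓ = 19.40 cos 35.4° = 15.81 m/s and v_y0 = 19.40 sin 35.4° = 11.24 m/s.
Set y = v_y0 t − ½ g t² = 3.43: 4.905 t² − 11.24 t + 3.43 = 0.
t = [11.24 ± √(11.24² − 2·9.81·3.43)] / 9.81 = (11.24 ± 7.681) / 9.81, so t = 0.3626 s or t = 1.929 s.
The descending-branch root is 1.929 s.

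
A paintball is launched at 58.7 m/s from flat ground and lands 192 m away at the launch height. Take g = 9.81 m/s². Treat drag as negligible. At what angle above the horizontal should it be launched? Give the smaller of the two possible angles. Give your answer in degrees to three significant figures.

16.6°

Level-ground range R = v₀² sin(2θ)/g ⇒ sin(2θ) = gR/v₀² = 9.81 × 192 / 58.7² = 0.5466.
2θ = 33.14° or 180° − 33.14° = 146.9°, so θ = 16.57° or 73.43°.
The smaller angle is 16.57°.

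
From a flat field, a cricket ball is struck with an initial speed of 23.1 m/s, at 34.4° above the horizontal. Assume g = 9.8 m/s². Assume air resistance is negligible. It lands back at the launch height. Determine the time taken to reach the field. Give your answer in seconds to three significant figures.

Components: vₓ = 23.10 cos 34.4° = 19.06 m/s, v_y0 = 23.10 sin 34.4° = 13.05 m/s.
Time of flight on level ground: T = 2 v_y0 / g = 2 × 13.05 / 9.80 = 2.663 s.

2.66 s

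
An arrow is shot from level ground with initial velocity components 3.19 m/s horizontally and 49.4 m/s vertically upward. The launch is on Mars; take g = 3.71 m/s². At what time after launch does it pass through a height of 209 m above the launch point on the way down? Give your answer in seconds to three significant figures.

Require v_y0 t − ½ g t² = 209, i.e. 1.855 t² − 49.40 t + 209 = 0.
t = [49.40 ± √(49.40² − 2·3.71·209)] / 3.71 = (49.40 ± 29.83) / 3.71, so t = 5.276 s or t = 21.35 s.
The descending-branch root is 21.35 s.

21.4 s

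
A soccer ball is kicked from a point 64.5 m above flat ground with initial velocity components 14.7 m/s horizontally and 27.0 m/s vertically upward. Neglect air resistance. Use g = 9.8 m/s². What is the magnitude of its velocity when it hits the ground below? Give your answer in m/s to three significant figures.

With up positive and y = 0 at the ground: y(t) = 64.5 + (27.00) t − 4.900 t². Setting y = 0 and taking the positive root: t = [27.00 + √(27.00² + 2·9.80·64.5)] / 9.80 = (27.00 + 44.65) / 9.80 = 7.311 s.
Vertical velocity at impact: v_y = v_y0 − g t = 27.00 − 9.80 × 7.311 = −44.65 m/s.
Speed: |v| = √(vₓ² + v_y²) = √(14.70² + 44.65²) = 47.00 m/s.

47.0 m/s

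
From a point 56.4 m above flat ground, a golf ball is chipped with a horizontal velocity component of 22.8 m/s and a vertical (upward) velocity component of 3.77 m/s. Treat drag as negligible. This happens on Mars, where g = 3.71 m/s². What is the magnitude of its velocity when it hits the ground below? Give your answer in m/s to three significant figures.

30.9 m/s

The projectile lands when y = 56.4 + (3.770) t − ½·3.71·t² = 0. Positive root: t = (3.770 + √(3.770² + 2·3.71·56.4)) / 3.71 = (3.770 + 20.80) / 3.71 = 6.623 s.
Vertical velocity at impact: v_y = v_y0 − g t = 3.770 − 3.71 × 6.623 = −20.80 m/s.
Speed: |v| = √(vₓ² + v_y²) = √(22.80² + 20.80²) = 30.86 m/s.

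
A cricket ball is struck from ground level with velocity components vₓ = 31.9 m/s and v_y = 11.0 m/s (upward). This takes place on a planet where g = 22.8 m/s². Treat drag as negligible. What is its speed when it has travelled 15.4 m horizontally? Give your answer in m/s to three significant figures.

31.9 m/s

Time to reach x = 15.4 m: t = x/vₓ = 15.4/31.90 = 0.4828 s.
Vertical velocity there: v_y = v_y0 − g t = 11.00 − 22.8 × 0.4828 = −0.006897 m/s.
Speed: √(vₓ² + v_y²) = √(31.90² + 0.006897²) = 31.90 m/s.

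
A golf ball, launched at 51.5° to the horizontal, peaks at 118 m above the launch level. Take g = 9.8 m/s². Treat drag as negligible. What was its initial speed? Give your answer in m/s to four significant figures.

At the peak v_y = 0, so v_y0 = √(2gH) = √(2 × 9.80 × 118) = 48.09 m/s.
v_y0 = v₀ sin θ ⇒ v₀ = 48.09 / sin 51.5° = 61.45 m/s.

61.45 m/s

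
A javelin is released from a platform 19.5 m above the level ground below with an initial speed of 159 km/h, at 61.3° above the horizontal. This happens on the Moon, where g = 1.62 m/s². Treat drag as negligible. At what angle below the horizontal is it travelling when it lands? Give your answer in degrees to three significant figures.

61.8°

Convert: 159 km/h = 159/3.6 = 44.17 m/s.
Components: vₓ = 44.17 cos 61.3° = 21.21 m/s, v_y0 = 44.17 sin 61.3° = 38.74 m/s.
The projectile lands when y = 19.5 + (38.74) t − ½·1.62·t² = 0. Positive root: t = (38.74 + √(38.74² + 2·1.62·19.5)) / 1.62 = (38.74 + 39.55) / 1.62 = 48.33 s.
At impact: v_y = v_y0 − g t = −39.55 m/s; vₓ = 21.21 m/s.
Angle below horizontal: arctan(|v_y|/vₓ) = arctan(39.55/21.21) = 61.79°.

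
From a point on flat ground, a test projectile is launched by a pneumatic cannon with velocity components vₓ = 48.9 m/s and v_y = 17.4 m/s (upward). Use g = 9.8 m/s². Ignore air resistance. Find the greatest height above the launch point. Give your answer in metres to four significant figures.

Peak height H = v_y0² / (2g) = 302.76 / 19.60 = 15.45 m.

15.45 m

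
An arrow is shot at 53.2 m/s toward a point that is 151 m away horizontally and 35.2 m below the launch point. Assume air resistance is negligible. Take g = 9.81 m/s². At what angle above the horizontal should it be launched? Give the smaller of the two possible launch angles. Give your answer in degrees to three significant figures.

Trajectory: y = x tanθ − g x² (1 + tan²θ)/(2v₀²). With x = 151, y = −35.2, v₀ = 53.2, g = 9.81:
39.52 tan²θ − 151 tanθ + (4.316) = 0.
tanθ = [151 ± √(151² − 4 × 39.52 × (4.316))] / (2 × 39.52) = (151 ± 148.7) / 79.03, giving tanθ = 0.02880 or 3.792.
θ = 1.650° or 75.23°; the smaller is 1.650°.

1.65°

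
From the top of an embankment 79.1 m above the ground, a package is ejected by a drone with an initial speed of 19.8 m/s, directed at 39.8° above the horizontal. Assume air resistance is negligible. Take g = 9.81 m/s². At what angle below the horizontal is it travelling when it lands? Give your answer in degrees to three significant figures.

Components: vₓ = 19.80 cos 39.8° = 15.21 m/s, v_y0 = 19.80 sin 39.8° = 12.67 m/s.
The projectile lands when y = 79.1 + (12.67) t − ½·9.81·t² = 0. Positive root: t = (12.67 + √(12.67² + 2·9.81·79.1)) / 9.81 = (12.67 + 41.38) / 9.81 = 5.510 s.
At impact: v_y = v_y0 − g t = −41.38 m/s; vₓ = 15.21 m/s.
Angle below horizontal: arctan(|v_y|/vₓ) = arctan(41.38/15.21) = 69.82°.

69.8°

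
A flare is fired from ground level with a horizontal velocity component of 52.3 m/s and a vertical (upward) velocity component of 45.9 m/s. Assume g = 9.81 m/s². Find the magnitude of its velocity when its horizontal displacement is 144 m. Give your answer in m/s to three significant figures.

55.6 m/s

At x = 144 m, t = x/vₓ = 144/52.30 = 2.753 s.
Vertical velocity there: v_y = v_y0 − g t = 45.90 − 9.81 × 2.753 = 18.89 m/s.
Speed: √(vₓ² + v_y²) = √(52.30² + 18.89²) = 55.61 m/s.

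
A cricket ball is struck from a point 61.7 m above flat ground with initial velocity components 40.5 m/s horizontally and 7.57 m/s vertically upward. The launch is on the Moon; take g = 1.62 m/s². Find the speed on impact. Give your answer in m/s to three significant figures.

43.6 m/s

Vertical motion (up positive, ground at y = 0): 0.8100 t² − (7.570) t − 61.7 = 0, so t = (7.570 + √(7.570² + 2·1.62·61.7)) / 1.62 = (7.570 + 16.04) / 1.62 = 14.57 s.
Vertical velocity at impact: v_y = v_y0 − g t = 7.570 − 1.62 × 14.57 = −16.04 m/s.
Speed: |v| = √(vₓ² + v_y²) = √(40.50² + 16.04²) = 43.56 m/s.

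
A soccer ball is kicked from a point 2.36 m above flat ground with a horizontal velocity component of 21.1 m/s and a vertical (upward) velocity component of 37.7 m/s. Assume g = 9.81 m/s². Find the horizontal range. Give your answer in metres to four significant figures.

163.5 m

The projectile lands when y = 2.36 + (37.70) t − ½·9.81·t² = 0. Positive root: t = (37.70 + √(37.70² + 2·9.81·2.36)) / 9.81 = (37.70 + 38.31) / 9.81 = 7.748 s.
Horizontal distance: R = vₓ t = 21.10 × 7.748 = 163.5 m.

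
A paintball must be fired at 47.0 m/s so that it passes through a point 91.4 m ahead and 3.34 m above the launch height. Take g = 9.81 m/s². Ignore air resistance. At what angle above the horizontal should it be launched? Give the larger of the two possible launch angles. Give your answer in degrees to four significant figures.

Trajectory: y = x tanθ − g x² (1 + tan²θ)/(2v₀²). With x = 91.4, y = 3.34, v₀ = 47.0, g = 9.81:
18.55 tan²θ − 91.4 tanθ + (21.89) = 0.
tanθ = [91.4 ± √(91.4² − 4 × 18.55 × (21.89))] / (2 × 18.55) = (91.4 ± 82.04) / 37.10, giving tanθ = 0.2524 or 4.675.
θ = 14.17° or 77.93°; the larger is 77.93°.

77.93°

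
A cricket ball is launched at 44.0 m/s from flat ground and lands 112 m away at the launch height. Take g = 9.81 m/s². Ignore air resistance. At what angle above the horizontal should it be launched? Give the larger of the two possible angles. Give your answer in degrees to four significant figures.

72.71°

R = v₀² sin 2θ / g gives sin 2θ = gR/v₀² = 9.81·112/44.0² = 0.5675.
2θ = 34.58° or 180° − 34.58° = 145.4°, so θ = 17.29° or 72.71°.
The larger angle is 72.71°.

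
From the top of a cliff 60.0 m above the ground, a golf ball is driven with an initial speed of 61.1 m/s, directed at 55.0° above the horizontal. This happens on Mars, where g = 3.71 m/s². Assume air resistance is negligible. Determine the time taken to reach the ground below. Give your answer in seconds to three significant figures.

Resolve: vₓ = 61.10 cos 55.0° = 35.05 m/s and v_y0 = 61.10 sin 55.0° = 50.05 m/s.
With up positive and y = 0 at the ground: y(t) = 60.0 + (50.05) t − 1.855 t². Setting y = 0 and taking the positive root: t = [50.05 + √(50.05² + 2·3.71·60.0)] / 3.71 = (50.05 + 54.32) / 3.71 = 28.13 s.

28.1 s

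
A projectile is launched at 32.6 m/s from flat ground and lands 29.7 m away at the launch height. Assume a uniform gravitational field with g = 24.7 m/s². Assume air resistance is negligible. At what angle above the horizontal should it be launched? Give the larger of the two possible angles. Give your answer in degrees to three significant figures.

68.2°

Level-ground range R = v₀² sin(2θ)/g ⇒ sin(2θ) = gR/v₀² = 24.7 × 29.7 / 32.6² = 0.6903.
2θ = 43.65° or 180° − 43.65° = 136.3°, so θ = 21.83° or 68.17°.
The larger angle is 68.17°.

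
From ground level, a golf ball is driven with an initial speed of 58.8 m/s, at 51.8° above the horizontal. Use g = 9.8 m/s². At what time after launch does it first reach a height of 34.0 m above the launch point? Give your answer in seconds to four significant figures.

0.8044 s

vₓ = 58.80 cos 51.8° = 36.36 m/s; v_y0 = 58.80 sin 51.8° = 46.21 m/s.
Require v_y0 t − ½ g t² = 34.0, i.e. 4.900 t² − 46.21 t + 34.0 = 0.
t = [46.21 ± √(46.21² − 2·9.80·34.0)] / 9.80 = (46.21 ± 38.33) / 9.80, so t = 0.8044 s or t = 8.626 s.
The first (ascending) time is 0.8044 s.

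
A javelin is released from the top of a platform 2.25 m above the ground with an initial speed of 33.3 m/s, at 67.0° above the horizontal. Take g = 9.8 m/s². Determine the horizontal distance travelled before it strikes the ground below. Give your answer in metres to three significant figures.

82.3 m

Components: vₓ = 33.30 cos 67.0° = 13.01 m/s, v_y0 = 33.30 sin 67.0° = 30.65 m/s.
The projectile lands when y = 2.25 + (30.65) t − ½·9.80·t² = 0. Positive root: t = (30.65 + √(30.65² + 2·9.80·2.25)) / 9.80 = (30.65 + 31.36) / 9.80 = 6.328 s.
Horizontal distance: R = vₓ t = 13.01 × 6.328 = 82.34 m.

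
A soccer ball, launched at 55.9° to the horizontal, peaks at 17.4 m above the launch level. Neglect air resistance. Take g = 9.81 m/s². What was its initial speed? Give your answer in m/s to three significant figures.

At the peak v_y = 0, so v_y0 = √(2gH) = √(2 × 9.81 × 17.4) = 18.48 m/s.
v_y0 = v₀ sin θ ⇒ v₀ = 18.48 / sin 55.9° = 22.31 m/s.

22.3 m/s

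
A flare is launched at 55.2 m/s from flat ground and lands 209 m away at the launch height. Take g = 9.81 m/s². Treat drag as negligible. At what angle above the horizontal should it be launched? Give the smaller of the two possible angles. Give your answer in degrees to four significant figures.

21.14°

From R = (v₀²/g) sin 2θ: sin 2θ = 9.81 × 209 / 3047.0 = 0.6729.
2θ = 42.29° or 180° − 42.29° = 137.7°, so θ = 21.14° or 68.86°.
The smaller angle is 21.14°.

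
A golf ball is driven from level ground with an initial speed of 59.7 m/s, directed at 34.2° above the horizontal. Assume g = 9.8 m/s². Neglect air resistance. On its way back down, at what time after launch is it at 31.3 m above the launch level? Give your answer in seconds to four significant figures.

5.734 s

Resolve: vₓ = 59.70 cos 34.2° = 49.38 m/s and v_y0 = 59.70 sin 34.2° = 33.56 m/s.
Set y = v_y0 t − ½ g t² = 31.3: 4.900 t² − 33.56 t + 31.3 = 0.
t = [33.56 ± √(33.56² − 2·9.80·31.3)] / 9.80 = (33.56 ± 22.64) / 9.80, so t = 1.114 s or t = 5.734 s.
The descending-branch root is 5.734 s.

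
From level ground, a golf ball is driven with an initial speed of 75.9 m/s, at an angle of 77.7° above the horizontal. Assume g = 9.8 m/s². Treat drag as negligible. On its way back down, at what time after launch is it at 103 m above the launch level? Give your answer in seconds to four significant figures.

13.59 s

Resolve: vₓ = 75.90 cos 77.7° = 16.17 m/s and v_y0 = 75.90 sin 77.7° = 74.16 m/s.
Set y = v_y0 t − ½ g t² = 103: 4.900 t² − 74.16 t + 103 = 0.
Quadratic formula: t = (74.16 ± √3480.6) / 9.80 = (74.16 ± 59.00) / 9.80 → t = 1.547 s or 13.59 s.
The descending-branch root is 13.59 s.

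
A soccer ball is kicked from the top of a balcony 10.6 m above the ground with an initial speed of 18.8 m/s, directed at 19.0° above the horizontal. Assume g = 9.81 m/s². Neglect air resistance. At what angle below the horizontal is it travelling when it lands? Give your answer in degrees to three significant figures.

Horizontal component vₓ = 18.80 cos 19.0° = 17.78 m/s; vertical v_y0 = 18.80 sin 19.0° = 6.121 m/s.
Vertical motion (up positive, ground at y = 0): 4.905 t² − (6.121) t − 10.6 = 0, so t = (6.121 + √(6.121² + 2·9.81·10.6)) / 9.81 = (6.121 + 15.67) / 9.81 = 2.221 s.
At impact: v_y = v_y0 − g t = −15.67 m/s; vₓ = 17.78 m/s.
Angle below horizontal: arctan(|v_y|/vₓ) = arctan(15.67/17.78) = 41.39°.

41.4°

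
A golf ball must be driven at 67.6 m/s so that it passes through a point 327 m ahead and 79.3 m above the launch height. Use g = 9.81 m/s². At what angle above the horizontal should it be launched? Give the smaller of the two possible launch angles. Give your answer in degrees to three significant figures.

Trajectory: y = x tanθ − g x² (1 + tan²θ)/(2v₀²). With x = 327, y = 79.3, v₀ = 67.6, g = 9.81:
114.8 tan²θ − 327 tanθ + (194.1) = 0.
tanθ = [327 ± √(327² − 4 × 114.8 × (194.1))] / (2 × 114.8) = (327 ± 133.5) / 229.5, giving tanθ = 0.8428 or 2.006.
θ = 40.12° or 63.51°; the smaller is 40.12°.

40.1°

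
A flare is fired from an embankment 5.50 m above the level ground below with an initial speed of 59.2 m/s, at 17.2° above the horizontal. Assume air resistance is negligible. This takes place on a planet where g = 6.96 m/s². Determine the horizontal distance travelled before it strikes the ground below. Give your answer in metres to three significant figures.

Resolve: vₓ = 59.20 cos 17.2° = 56.55 m/s and v_y0 = 59.20 sin 17.2° = 17.51 m/s.
With up positive and y = 0 at the ground: y(t) = 5.50 + (17.51) t − 3.480 t². Setting y = 0 and taking the positive root: t = [17.51 + √(17.51² + 2·6.96·5.50)] / 6.96 = (17.51 + 19.57) / 6.96 = 5.327 s.
Horizontal distance: R = vₓ t = 56.55 × 5.327 = 301.3 m.

301 m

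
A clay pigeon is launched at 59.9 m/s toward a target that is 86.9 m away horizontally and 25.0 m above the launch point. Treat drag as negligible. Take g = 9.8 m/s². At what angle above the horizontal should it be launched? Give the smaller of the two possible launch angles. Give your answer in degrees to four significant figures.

Trajectory: y = x tanθ − g x² (1 + tan²θ)/(2v₀²). With x = 86.9, y = 25.0, v₀ = 59.9, g = 9.80:
10.31 tan²θ − 86.9 tanθ + (35.31) = 0.
tanθ = [86.9 ± √(86.9² − 4 × 10.31 × (35.31))] / (2 × 10.31) = (86.9 ± 78.07) / 20.63, giving tanθ = 0.4281 or 7.998.
θ = 23.18° or 82.87°; the smaller is 23.18°.

23.18°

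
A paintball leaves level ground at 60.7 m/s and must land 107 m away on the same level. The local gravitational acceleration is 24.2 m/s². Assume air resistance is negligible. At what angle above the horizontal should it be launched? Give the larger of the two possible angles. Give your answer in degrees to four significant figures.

Level-ground range R = v₀² sin(2θ)/g ⇒ sin(2θ) = gR/v₀² = 24.2 × 107 / 60.7² = 0.7028.
2θ = 44.65° or 180° − 44.65° = 135.3°, so θ = 22.33° or 67.67°.
The larger angle is 67.67°.

67.67°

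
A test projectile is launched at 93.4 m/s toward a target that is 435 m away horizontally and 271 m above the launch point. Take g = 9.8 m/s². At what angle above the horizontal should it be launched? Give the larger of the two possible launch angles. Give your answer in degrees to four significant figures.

70.63°

Trajectory: y = x tanθ − g x² (1 + tan²θ)/(2v₀²). With x = 435, y = 271, v₀ = 93.4, g = 9.80:
106.3 tan²θ − 435 tanθ + (377.3) = 0.
tanθ = [435 ± √(435² − 4 × 106.3 × (377.3))] / (2 × 106.3) = (435 ± 169.8) / 212.6, giving tanθ = 1.248 or 2.845.
θ = 51.29° or 70.63°; the larger is 70.63°.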